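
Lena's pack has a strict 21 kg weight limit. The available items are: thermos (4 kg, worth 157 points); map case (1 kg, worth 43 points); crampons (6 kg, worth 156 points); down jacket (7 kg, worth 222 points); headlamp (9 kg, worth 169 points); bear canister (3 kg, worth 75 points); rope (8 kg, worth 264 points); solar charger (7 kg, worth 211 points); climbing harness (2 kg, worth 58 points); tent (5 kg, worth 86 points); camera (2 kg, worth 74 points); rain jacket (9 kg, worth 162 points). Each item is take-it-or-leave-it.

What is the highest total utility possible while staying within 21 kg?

717

Greedy by ratio would take thermos + map case + bear canister + rope + climbing harness + camera: 20 kg used, total 671.
The 6 kg tied up in map case and bear canister and climbing harness is better spent on down jacket — total rises to 717 (21 kg).
The closest alternative, thermos + map case + down jacket + solar charger + camera, reaches only 707.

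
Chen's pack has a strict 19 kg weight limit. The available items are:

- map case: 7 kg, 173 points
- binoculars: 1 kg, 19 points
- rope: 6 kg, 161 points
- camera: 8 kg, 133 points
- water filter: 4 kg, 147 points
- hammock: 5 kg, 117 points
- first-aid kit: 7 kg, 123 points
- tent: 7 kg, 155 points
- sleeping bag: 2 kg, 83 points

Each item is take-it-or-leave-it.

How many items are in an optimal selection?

4

The maximum utility within 19 kg is 564.
For example map case + rope + water filter + sleeping bag achieves it, using 19 kg.
Every optimal selection uses 4 items.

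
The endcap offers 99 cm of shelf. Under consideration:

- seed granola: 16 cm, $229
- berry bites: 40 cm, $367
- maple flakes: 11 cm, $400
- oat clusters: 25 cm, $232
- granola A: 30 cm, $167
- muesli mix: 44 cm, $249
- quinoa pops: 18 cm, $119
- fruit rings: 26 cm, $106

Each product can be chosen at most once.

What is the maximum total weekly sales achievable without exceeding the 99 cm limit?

By weekly sales per cm: maple flakes 36.36, seed granola 14.31, oat clusters 9.28, berry bites 9.18 lead.
Best packing: seed granola + berry bites + maple flakes + oat clusters — 92 cm, 1228 total.

1228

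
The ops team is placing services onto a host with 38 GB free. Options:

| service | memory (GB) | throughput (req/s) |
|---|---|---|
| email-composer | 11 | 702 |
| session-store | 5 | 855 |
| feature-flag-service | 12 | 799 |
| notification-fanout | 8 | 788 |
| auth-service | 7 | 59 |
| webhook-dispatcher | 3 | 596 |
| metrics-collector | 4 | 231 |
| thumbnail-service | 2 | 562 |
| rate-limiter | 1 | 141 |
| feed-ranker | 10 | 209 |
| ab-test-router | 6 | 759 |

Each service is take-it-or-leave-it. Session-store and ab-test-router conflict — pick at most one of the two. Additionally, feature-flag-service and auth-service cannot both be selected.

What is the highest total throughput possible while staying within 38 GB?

Taking session-store + feature-flag-service + notification-fanout + webhook-dispatcher + metrics-collector + thumbnail-service + rate-limiter: 35 GB used, 3972 in throughput.

3972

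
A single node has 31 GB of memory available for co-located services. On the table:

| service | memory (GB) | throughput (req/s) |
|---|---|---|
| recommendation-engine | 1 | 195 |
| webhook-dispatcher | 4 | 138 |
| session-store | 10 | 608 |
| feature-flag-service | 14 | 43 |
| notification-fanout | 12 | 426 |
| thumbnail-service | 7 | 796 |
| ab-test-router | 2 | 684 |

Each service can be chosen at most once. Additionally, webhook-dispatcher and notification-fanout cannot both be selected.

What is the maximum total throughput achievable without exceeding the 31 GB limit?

Greedy by ratio would take recommendation-engine + webhook-dispatcher + session-store + thumbnail-service + ab-test-router: 24 GB used, total 2421.
The 5 GB tied up in recommendation-engine and webhook-dispatcher is better spent on notification-fanout — total rises to 2514 (31 GB).
An exhaustive check of the 128 subsets confirms 2514.

2514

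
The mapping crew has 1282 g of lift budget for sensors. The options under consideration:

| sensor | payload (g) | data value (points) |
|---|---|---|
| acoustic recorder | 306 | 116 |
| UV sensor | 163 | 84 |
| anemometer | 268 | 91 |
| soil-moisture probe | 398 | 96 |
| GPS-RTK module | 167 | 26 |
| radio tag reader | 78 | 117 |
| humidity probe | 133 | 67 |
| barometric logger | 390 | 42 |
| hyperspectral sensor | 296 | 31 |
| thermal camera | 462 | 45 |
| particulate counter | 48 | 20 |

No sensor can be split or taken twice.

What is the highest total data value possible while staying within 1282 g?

524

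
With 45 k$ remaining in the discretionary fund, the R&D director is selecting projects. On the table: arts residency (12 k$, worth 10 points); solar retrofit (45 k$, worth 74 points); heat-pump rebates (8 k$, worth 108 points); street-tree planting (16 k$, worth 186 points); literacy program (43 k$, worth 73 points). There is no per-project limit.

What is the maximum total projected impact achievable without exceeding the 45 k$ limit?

Ranking by ratio (projected impact/k$): heat-pump rebates 13.50, street-tree planting 11.62, literacy program 1.70, solar retrofit 1.64.
Best packing: 5×heat-pump rebates — 40 k$, 540 total.

540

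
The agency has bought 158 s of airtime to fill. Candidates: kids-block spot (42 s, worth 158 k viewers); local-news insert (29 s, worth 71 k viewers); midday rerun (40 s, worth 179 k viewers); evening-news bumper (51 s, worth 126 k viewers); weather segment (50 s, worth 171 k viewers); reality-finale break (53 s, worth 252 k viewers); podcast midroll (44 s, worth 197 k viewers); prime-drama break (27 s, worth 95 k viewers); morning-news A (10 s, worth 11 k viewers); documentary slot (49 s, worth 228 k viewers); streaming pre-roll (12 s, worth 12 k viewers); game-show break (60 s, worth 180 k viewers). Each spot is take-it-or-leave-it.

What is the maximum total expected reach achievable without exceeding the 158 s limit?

Greedy by ratio would take reality-finale break + podcast midroll + morning-news A + documentary slot: 156 s used, total 688.
The 10 s tied up in morning-news A is better spent on streaming pre-roll — total rises to 689 (158 s).
Runner-up reality-finale break + podcast midroll + morning-news A + documentary slot tops out at 688.

689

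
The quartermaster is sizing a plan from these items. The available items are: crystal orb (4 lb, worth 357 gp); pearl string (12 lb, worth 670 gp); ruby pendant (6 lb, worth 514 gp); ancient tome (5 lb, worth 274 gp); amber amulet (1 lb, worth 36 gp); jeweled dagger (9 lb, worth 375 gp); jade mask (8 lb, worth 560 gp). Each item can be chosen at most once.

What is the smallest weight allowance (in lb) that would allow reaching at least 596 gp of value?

9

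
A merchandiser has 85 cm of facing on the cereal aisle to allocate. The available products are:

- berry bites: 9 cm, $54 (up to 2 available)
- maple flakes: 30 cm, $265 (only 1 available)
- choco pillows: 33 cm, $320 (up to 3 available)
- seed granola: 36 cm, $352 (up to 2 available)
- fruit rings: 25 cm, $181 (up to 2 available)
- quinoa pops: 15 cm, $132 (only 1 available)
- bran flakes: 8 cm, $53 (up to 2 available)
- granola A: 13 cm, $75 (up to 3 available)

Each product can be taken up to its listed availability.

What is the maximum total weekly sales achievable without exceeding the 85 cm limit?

The ratio heuristic lands on 2×seed granola + bran flakes (757) but leaves 5 cm idle.
Replace seed granola and bran flakes with choco pillows + quinoa pops: the trade gains 47 net, giving 804 at 84 cm.
The spare 1 cm is too small for any remaining product, and no exchange beats 804.

804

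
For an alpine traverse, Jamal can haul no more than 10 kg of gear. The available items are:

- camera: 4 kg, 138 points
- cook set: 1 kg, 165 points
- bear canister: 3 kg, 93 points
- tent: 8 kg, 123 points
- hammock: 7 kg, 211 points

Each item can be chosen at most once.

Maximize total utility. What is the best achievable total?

396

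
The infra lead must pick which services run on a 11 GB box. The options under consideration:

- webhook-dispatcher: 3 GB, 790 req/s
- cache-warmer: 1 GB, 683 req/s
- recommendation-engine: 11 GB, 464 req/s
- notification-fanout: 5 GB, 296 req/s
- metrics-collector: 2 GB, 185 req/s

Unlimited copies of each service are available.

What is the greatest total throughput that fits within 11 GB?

7513

Ranking by ratio (throughput/GB): cache-warmer 683.00, webhook-dispatcher 263.33, metrics-collector 92.50, notification-fanout 59.20.
11×cache-warmer uses 11 of the 11 GB and totals 7513.
Every other selection either busts 11 GB or fails to beat 7513.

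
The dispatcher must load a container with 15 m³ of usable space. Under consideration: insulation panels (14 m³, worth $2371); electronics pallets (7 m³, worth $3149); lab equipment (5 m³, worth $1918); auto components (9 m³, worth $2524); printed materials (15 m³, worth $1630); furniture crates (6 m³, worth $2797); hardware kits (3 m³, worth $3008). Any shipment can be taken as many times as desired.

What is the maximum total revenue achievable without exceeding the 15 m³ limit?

5×hardware kits uses 15 of the 15 m³ and totals 15040.
That's the maximum — no swap from here does better than 15040.

15040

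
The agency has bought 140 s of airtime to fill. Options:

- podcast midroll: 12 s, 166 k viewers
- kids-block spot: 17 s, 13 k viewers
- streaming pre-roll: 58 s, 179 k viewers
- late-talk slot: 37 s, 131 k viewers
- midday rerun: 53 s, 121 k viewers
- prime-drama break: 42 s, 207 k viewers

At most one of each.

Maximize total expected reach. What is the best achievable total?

Density check — podcast midroll 13.83, prime-drama break 4.93, late-talk slot 3.54 are the best per s.
The ratio heuristic lands on podcast midroll + kids-block spot + late-talk slot + prime-drama break (517) but leaves 32 s idle.
Replace late-talk slot with streaming pre-roll: the trade gains 48 net, giving 565 at 129 s.
Every other selection either busts 140 s or fails to beat 565.

565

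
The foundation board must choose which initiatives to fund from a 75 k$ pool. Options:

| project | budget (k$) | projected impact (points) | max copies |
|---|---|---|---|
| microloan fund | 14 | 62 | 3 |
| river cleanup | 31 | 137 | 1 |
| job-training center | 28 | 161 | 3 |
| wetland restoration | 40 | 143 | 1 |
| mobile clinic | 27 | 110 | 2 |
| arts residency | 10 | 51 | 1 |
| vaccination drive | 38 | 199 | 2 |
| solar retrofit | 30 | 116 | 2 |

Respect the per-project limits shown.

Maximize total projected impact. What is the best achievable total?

Taking the top-ratio projects first gives 2×job-training center + arts residency for 373 (66 k$).
Dropping arts residency frees 10 k$; slotting in microloan fund (14 k$) lifts the total to 384 at 70 k$.
Nothing else within 75 k$ beats 384.

384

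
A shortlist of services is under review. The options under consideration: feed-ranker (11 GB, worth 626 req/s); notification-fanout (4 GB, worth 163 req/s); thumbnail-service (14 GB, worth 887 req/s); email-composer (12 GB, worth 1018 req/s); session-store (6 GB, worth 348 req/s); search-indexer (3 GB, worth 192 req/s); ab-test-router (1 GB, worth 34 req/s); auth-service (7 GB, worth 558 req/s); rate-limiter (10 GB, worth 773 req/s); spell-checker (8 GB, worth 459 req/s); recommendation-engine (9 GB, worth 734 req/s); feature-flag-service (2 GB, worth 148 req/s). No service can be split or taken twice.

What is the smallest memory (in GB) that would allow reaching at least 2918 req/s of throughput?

Minimise GB subject to total throughput ≥ 2918.
email-composer + auth-service + rate-limiter + recommendation-engine: 3083 throughput at 38 GB.
Any bundle with less than 38 GB falls short of 2918.

38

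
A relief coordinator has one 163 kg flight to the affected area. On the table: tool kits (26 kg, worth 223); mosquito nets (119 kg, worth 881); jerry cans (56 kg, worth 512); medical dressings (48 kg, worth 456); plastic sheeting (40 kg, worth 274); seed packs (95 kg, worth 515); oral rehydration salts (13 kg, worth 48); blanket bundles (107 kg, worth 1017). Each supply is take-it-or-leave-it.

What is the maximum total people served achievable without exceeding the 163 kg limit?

Greedy by ratio would take medical dressings + blanket bundles: 155 kg used, total 1473.
The 48 kg tied up in medical dressings is better spent on jerry cans — total rises to 1529 (163 kg).
No other feasible combination exceeds 1529.

1529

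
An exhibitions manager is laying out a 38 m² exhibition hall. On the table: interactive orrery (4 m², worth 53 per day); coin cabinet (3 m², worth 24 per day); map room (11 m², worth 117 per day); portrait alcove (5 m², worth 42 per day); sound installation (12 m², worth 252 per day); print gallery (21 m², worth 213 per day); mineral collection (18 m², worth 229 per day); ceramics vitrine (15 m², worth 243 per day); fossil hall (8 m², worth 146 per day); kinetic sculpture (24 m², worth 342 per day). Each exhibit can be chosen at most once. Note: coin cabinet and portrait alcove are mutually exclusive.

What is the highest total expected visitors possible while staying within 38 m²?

665

Ranking by ratio (expected visitors/m²): sound installation 21.00, fossil hall 18.25, ceramics vitrine 16.20.
The ratio ordering already packs tightly: coin cabinet + sound installation + ceramics vitrine + fossil hall, 38 m², 665.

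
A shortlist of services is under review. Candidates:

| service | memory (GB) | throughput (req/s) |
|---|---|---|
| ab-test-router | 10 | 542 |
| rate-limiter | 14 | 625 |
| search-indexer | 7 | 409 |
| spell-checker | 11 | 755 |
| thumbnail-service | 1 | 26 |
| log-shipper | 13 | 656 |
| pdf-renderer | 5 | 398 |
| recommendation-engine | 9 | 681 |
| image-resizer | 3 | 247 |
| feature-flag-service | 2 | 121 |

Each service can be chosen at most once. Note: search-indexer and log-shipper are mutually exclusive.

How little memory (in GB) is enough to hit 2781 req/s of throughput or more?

Need the lightest bundle worth ≥ 2781.
Taking ab-test-router + search-indexer + spell-checker + pdf-renderer + recommendation-engine gives 2785 (≥ 2781) for 42 GB.
Below 42 GB the best achievable stays under 2781.

42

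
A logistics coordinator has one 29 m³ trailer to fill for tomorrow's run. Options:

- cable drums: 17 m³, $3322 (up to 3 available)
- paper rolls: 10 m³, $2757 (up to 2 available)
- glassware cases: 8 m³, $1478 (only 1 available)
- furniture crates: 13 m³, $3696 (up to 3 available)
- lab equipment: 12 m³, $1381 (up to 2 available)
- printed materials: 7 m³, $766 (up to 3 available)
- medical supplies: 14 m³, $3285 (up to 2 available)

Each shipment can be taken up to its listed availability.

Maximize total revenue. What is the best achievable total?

Best packing: 2×furniture crates — 26 m³, 7392 total.
That's the maximum — no swap from here does better than 7392.

7392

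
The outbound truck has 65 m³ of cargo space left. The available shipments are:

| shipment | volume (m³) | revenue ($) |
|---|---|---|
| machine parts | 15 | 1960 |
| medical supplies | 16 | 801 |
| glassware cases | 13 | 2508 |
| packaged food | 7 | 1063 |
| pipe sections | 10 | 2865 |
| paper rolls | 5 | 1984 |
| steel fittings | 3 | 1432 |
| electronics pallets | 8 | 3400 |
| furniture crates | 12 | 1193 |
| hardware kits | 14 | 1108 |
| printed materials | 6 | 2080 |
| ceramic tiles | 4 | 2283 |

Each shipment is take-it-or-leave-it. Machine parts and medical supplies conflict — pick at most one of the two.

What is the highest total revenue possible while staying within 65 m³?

18512

Density check — ceramic tiles 570.75, steel fittings 477.33, electronics pallets 425.00, paper rolls 396.80 are the best per m³.
Greedy by ratio would take glassware cases + packaged food + pipe sections + paper rolls + steel fittings + electronics pallets + printed materials + ceramic tiles: 56 m³ used, total 17615.
Dropping packaged food frees 7 m³; slotting in machine parts (15 m³) lifts the total to 18512 at 64 m³.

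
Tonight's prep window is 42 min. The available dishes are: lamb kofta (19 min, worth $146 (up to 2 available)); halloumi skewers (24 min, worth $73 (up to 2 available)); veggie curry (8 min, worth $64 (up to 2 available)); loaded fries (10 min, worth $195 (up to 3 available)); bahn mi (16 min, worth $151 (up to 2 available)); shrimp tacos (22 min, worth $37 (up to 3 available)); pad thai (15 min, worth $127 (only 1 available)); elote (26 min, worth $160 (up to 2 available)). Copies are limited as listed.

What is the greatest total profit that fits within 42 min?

Veggie curry + 3×loaded fries uses 38 of the 42 min and totals 649.
No other feasible combination exceeds 649.

649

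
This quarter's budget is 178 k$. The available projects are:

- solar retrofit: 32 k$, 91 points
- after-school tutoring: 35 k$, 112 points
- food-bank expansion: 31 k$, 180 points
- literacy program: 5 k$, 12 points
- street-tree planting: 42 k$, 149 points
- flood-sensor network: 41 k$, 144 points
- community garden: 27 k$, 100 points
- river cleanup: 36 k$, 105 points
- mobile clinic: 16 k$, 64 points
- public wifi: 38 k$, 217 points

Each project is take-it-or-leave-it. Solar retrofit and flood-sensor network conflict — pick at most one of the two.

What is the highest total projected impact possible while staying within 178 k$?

770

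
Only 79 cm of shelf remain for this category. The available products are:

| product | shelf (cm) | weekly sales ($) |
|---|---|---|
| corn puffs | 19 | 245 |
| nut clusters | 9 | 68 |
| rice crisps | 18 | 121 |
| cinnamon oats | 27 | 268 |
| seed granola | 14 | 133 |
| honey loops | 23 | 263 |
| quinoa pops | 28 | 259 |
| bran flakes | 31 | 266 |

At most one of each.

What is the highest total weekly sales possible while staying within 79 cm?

844

Taking corn puffs + nut clusters + cinnamon oats + honey loops: 78 cm used, 844 in weekly sales.
The spare 1 cm is too small for any remaining product, and no exchange beats 844.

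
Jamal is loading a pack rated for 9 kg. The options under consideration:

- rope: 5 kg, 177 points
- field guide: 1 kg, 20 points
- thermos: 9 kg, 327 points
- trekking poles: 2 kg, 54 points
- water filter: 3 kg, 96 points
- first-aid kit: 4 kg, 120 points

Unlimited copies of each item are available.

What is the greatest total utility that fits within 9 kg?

327

Thermos uses 9 of the 9 kg and totals 327.
That's the maximum — no swap from here does better than 327.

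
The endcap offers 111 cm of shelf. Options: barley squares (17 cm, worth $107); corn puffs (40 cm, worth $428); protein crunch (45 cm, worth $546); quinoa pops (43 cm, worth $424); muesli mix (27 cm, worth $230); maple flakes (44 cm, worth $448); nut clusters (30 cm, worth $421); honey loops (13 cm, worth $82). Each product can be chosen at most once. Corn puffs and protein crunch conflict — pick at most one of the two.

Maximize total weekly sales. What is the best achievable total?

1197

Protein crunch + muesli mix + nut clusters uses 102 of the 111 cm and totals 1197.
Runner-up corn puffs + muesli mix + nut clusters + honey loops tops out at 1161.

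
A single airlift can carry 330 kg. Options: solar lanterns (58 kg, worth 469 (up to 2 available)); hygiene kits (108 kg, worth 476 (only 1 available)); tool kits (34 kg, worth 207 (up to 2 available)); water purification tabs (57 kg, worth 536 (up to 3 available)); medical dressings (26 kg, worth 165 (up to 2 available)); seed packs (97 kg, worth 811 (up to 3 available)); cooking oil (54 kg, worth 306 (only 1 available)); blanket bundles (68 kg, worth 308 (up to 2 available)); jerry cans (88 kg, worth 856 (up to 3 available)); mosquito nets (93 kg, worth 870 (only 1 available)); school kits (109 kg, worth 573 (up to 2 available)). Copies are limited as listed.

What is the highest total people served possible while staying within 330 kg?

3118

Greedy by ratio would take water purification tabs + 3×jerry cans: 321 kg used, total 3104.
Dropping jerry cans frees 88 kg; slotting in mosquito nets (93 kg) lifts the total to 3118 at 326 kg.
Every other selection either busts 330 kg or exceeds an availability limit or fails to beat 3118.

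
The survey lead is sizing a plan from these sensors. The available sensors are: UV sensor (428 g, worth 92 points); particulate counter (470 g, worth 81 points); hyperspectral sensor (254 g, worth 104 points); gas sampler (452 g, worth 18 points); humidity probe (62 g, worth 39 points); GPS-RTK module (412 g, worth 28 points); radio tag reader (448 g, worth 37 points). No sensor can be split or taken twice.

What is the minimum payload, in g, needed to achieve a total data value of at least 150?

682

Look for the lowest-payload combination reaching 150.
Taking UV sensor + hyperspectral sensor gives 196 (≥ 150) for 682 g.
Below 682 g the best achievable stays under 150.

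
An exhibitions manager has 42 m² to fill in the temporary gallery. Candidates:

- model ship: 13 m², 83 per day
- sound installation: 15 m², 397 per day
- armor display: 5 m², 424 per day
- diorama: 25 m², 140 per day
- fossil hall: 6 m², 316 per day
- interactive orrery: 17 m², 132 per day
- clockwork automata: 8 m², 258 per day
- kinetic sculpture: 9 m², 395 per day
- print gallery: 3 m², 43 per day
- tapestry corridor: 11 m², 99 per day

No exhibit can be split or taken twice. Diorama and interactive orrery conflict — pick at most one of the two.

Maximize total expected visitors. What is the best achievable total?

1575

Ranking by ratio (expected visitors/m²): armor display 84.80, fossil hall 52.67, kinetic sculpture 43.89.
Taking the top-ratio exhibits first gives armor display + fossil hall + clockwork automata + kinetic sculpture + print gallery + tapestry corridor for 1535 (42 m²).
Dropping clockwork automata and tapestry corridor frees 19 m²; slotting in sound installation (15 m²) lifts the total to 1575 at 38 m².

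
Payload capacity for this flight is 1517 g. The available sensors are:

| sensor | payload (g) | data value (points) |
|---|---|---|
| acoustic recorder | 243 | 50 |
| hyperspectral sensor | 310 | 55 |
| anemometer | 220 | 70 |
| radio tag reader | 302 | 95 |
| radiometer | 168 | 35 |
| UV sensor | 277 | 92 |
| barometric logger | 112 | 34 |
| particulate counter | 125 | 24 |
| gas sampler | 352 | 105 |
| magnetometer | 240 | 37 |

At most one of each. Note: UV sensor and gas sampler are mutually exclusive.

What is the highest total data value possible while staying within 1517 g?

405

Best packing: hyperspectral sensor + anemometer + radio tag reader + radiometer + UV sensor + barometric logger + particulate counter — 1514 g, 405 total.
The spare 3 g is too small for any remaining sensor, and no feasible exchange beats 405.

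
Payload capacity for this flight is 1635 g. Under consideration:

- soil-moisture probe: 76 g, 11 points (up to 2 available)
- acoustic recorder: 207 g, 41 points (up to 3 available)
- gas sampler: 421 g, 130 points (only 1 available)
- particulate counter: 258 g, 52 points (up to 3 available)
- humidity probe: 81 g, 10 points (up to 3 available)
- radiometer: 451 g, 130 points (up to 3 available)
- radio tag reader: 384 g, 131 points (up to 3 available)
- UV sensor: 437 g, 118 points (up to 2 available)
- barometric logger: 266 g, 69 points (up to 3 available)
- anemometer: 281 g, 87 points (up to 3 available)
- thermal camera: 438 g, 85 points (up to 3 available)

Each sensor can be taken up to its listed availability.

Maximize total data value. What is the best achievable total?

523

Taking the top-ratio sensors first gives 2×soil-moisture probe + 3×radio tag reader + anemometer for 502 (1585 g).
The 536 g tied up in 2×soil-moisture probe and radio tag reader is better spent on 2×anemometer — total rises to 523 (1611 g).
Nothing else within 1635 g beats 523.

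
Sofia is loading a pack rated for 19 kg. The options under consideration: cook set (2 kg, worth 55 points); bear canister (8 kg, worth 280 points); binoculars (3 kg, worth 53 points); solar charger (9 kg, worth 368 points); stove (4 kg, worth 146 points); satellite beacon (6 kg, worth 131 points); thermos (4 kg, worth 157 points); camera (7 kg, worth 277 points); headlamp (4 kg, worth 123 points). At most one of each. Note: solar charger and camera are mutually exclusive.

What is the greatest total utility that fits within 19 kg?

Best packing: cook set + solar charger + stove + thermos — 19 kg, 726 total.
The closest alternative, bear canister + thermos + camera, reaches only 714.

726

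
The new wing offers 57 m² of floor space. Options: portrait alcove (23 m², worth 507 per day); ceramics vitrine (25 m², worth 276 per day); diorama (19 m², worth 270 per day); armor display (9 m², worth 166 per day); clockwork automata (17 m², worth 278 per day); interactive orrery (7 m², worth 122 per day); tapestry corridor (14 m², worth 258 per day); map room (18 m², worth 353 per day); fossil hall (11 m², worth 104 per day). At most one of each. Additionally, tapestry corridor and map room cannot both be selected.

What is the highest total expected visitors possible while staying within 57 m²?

Taking portrait alcove + armor display + interactive orrery + map room: 57 m² used, 1148 in expected visitors.

1148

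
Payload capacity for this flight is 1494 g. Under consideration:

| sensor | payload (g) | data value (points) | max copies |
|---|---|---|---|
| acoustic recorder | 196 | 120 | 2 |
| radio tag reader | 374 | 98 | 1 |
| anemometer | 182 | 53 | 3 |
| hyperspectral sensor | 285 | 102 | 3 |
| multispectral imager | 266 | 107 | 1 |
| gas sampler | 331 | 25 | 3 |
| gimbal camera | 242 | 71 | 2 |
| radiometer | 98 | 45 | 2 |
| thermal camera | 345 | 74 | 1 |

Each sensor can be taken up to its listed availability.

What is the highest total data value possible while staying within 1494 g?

641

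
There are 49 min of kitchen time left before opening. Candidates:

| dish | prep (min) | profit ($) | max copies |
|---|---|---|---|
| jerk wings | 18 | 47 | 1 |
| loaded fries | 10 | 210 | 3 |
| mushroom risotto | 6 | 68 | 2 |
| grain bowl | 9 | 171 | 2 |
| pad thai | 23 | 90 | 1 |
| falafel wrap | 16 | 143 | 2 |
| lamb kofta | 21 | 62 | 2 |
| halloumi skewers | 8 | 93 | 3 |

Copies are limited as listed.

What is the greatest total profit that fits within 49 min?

972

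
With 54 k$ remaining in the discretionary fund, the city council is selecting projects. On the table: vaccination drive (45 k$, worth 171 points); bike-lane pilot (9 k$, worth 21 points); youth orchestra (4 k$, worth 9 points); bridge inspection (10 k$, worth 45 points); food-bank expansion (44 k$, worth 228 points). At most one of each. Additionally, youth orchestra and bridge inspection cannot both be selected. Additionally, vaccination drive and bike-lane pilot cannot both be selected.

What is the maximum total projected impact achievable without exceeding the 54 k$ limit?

Bridge inspection + food-bank expansion uses 54 of the 54 k$ and totals 273.
Nothing else feasible within 54 k$ beats 273.

273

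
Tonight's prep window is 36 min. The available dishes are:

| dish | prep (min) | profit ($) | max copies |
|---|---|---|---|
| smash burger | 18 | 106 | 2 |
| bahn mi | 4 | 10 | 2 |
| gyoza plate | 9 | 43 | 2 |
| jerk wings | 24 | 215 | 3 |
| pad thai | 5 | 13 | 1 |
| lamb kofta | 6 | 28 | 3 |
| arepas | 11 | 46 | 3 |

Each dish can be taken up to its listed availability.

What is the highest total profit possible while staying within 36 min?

271

Taking the top-ratio dishes first gives gyoza plate + jerk wings for 258 (33 min).
The 9 min tied up in gyoza plate is better spent on 2×lamb kofta — total rises to 271 (36 min).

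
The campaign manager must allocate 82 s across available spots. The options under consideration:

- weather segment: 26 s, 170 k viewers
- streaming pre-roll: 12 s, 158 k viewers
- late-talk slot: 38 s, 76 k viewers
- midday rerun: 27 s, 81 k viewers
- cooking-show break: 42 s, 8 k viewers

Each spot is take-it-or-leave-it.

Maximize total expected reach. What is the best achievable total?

409

Taking weather segment + streaming pre-roll + midday rerun: 65 s used, 409 in expected reach.
That's the maximum — no swap from here does better than 409.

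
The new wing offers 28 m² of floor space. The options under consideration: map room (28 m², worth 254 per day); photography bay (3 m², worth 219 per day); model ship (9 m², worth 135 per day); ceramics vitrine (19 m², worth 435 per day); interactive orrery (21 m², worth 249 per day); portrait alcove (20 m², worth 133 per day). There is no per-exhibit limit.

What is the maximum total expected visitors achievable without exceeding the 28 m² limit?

1971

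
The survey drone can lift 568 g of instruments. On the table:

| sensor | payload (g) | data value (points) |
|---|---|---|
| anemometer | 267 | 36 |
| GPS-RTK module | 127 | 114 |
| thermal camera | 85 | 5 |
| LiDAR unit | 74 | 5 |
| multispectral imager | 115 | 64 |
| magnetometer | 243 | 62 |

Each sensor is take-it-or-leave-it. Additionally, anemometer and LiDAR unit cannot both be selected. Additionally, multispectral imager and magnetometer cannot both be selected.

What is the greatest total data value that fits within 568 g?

Density check — GPS-RTK module 0.90, multispectral imager 0.56, magnetometer 0.26, anemometer 0.13 are the best per g.
Best packing: anemometer + GPS-RTK module + multispectral imager — 509 g, 214 total.
Runner-up GPS-RTK module + thermal camera + LiDAR unit + multispectral imager tops out at 188.

214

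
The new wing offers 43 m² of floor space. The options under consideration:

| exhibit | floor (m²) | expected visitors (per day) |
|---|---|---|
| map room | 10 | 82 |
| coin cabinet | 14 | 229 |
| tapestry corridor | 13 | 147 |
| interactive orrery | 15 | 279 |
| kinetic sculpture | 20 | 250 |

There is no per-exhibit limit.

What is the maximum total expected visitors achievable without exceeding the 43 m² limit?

By expected visitors per m²: interactive orrery 18.60, coin cabinet 16.36, kinetic sculpture 12.50, tapestry corridor 11.31 lead.
Taking the top-ratio exhibits first gives tapestry corridor + 2×interactive orrery for 705 (43 m²).
Dropping tapestry corridor and interactive orrery frees 28 m²; slotting in 2×coin cabinet (28 m²) lifts the total to 737 at 43 m².
Every other selection either busts 43 m² or fails to beat 737.

737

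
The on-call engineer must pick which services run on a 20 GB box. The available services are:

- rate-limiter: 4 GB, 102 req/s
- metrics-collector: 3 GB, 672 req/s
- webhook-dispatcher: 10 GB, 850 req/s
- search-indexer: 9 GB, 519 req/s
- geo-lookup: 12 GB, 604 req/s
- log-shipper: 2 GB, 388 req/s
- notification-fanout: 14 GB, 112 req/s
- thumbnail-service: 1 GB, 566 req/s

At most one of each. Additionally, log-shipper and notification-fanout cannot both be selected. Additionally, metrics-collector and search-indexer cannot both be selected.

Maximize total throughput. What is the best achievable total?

Taking rate-limiter + metrics-collector + webhook-dispatcher + log-shipper + thumbnail-service: 20 GB used, 2578 in throughput.

2578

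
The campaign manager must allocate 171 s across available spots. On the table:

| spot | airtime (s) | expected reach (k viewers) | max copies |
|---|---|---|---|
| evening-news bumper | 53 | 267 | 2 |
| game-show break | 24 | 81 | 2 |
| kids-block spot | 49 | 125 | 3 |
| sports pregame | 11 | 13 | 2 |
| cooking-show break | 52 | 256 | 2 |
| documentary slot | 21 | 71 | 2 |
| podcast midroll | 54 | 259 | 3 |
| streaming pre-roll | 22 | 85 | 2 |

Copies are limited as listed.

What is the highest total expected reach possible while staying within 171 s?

806

Filling by ratio: 2×evening-news bumper + sports pregame + cooking-show break for 803, with 2 s left unused.
Replace cooking-show break with podcast midroll: the trade gains 3 net, giving 806 at 171 s.
Every other selection either busts 171 s or exceeds an availability limit or fails to beat 806.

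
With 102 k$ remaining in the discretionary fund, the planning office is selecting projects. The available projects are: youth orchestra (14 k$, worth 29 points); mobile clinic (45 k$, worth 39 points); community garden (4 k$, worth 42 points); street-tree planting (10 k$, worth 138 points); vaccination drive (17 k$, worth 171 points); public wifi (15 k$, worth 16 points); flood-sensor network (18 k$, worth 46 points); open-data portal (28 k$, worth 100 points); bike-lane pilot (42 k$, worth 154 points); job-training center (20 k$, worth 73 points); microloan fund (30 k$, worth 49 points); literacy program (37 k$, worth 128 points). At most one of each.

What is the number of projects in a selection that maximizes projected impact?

The maximum projected impact within 102 k$ is 605.
For example community garden + street-tree planting + vaccination drive + open-data portal + bike-lane pilot achieves it, using 101 k$.
All optima have 5 projects.

5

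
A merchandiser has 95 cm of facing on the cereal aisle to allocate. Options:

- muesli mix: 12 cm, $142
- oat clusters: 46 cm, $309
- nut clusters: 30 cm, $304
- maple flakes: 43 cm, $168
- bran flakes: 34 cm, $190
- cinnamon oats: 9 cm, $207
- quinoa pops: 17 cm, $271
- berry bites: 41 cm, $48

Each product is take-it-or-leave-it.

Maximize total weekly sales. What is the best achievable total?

Taking the top-ratio products first gives muesli mix + nut clusters + cinnamon oats + quinoa pops for 924 (68 cm).
Dropping muesli mix frees 12 cm; slotting in bran flakes (34 cm) lifts the total to 972 at 90 cm.
Nothing else within 95 cm beats 972.

972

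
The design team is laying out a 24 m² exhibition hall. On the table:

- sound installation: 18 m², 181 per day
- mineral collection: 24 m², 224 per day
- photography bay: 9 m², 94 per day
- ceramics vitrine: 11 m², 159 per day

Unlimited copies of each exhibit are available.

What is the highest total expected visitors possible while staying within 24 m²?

318

Taking 2×ceramics vitrine: 22 m² used, 318 in expected visitors.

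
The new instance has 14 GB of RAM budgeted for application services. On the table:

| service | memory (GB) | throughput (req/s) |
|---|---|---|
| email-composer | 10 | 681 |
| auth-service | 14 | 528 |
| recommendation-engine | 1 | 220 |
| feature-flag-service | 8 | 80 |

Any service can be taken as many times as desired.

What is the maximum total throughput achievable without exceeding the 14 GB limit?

3080

Taking 14×recommendation-engine: 14 GB used, 3080 in throughput.
Every other selection either busts 14 GB or fails to beat 3080.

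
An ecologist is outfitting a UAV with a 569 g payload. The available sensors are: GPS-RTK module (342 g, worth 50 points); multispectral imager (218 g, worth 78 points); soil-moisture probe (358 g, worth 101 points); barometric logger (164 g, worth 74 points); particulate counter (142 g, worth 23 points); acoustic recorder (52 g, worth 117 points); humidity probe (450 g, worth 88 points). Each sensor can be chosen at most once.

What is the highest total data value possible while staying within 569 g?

269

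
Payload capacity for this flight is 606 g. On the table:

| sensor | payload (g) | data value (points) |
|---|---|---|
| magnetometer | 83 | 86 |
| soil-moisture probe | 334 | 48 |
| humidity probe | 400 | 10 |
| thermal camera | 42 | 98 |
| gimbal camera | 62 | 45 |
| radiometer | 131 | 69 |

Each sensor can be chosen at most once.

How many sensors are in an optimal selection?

4

Best achievable data value is 301.
magnetometer + soil-moisture probe + thermal camera + radiometer hits 301 at 590 g.
All optima have 4 sensors.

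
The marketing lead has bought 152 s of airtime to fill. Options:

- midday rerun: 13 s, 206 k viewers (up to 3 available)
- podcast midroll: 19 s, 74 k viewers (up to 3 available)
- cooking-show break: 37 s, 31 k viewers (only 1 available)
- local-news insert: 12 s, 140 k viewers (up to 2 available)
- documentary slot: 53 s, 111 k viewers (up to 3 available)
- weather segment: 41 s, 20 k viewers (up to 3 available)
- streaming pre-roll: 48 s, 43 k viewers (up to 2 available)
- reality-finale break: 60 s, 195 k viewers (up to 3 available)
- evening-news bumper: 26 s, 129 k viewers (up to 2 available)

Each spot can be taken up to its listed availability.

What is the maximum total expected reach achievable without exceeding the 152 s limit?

1249

Taking the top-ratio spots first gives 3×midday rerun + podcast midroll + 2×local-news insert + 2×evening-news bumper for 1230 (134 s).
The 26 s tied up in evening-news bumper is better spent on 2×podcast midroll — total rises to 1249 (146 s).
That's the maximum — no swap from here does better than 1249.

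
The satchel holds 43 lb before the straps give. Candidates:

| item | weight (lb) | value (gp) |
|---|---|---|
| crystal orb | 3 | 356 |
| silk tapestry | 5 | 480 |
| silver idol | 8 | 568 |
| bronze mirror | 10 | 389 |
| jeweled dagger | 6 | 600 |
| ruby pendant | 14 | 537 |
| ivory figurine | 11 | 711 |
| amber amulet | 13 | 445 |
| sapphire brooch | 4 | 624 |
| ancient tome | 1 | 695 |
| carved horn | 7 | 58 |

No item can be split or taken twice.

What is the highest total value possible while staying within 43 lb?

4034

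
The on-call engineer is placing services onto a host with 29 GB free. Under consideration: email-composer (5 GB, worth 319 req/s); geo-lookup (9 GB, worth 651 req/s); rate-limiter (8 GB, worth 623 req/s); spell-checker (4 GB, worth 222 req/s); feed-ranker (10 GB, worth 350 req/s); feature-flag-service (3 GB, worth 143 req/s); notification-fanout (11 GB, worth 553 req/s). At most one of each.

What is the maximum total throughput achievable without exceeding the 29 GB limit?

Email-composer + geo-lookup + rate-limiter + spell-checker + feature-flag-service uses 29 of the 29 GB and totals 1958.
Next best is geo-lookup + rate-limiter + notification-fanout at 1827 (28 GB) — short by 131.

1958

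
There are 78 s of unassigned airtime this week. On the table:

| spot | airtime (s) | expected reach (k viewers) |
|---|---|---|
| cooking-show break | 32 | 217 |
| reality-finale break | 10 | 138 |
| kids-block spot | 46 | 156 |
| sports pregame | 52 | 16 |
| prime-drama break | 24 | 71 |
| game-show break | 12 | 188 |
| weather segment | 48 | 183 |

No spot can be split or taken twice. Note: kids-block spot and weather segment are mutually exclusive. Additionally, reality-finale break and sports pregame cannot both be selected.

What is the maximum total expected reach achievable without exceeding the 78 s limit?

614

Best packing: cooking-show break + reality-finale break + prime-drama break + game-show break — 78 s, 614 total.
Every other selection either busts 78 s or breaks a pairing rule or fails to beat 614.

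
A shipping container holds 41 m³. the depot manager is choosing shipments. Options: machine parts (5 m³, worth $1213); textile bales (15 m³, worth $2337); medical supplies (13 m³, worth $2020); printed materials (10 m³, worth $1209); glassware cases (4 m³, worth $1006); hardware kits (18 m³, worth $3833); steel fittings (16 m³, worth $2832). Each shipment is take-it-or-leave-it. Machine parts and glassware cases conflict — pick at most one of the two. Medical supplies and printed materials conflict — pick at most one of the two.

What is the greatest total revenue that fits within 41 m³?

Taking machine parts + hardware kits + steel fittings: 39 m³ used, 7878 in revenue.
Nothing else feasible within 41 m³ beats 7878.

7878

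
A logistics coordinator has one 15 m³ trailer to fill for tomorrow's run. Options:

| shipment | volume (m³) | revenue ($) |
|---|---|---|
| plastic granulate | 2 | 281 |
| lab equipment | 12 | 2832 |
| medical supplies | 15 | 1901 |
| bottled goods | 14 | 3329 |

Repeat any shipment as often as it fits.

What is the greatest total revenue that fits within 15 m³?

The ratio ordering already packs tightly: bottled goods, 14 m³, 3329.
Nothing else within 15 m³ beats 3329.

3329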